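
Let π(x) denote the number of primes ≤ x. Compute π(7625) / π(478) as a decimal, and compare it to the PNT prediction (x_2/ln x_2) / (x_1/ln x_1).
π(7625)/π(478) = 968/91 ≈ 10.6374;  PNT prediction ≈ 11.0096.

π(478) = 91 and π(7625) = 968, so π(7625)/π(478) ≈ 10.6374. The PNT-predicted ratio is (7625/ln(7625)) / (478/ln(478)) ≈ 11.0096. The two agree to within a few percent, as expected.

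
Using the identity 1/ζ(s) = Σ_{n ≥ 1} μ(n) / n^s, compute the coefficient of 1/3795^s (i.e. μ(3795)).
μ(3795) = 1

Factor n = 3795 = 3 · 5 · 11 · 23. μ(n) = 0 if any exponent ≥ 2 (not squarefree); otherwise μ(n) = (−1)^{ω(n)} where ω(n) is the number of distinct prime factors. Applying: μ(3795) = 1.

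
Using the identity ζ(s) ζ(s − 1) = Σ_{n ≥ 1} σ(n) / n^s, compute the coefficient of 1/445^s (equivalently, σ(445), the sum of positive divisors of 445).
σ(445) = 540

In the product (Σ m^0/m^s)(Σ k / k^s) = Σ (Σ_{d | n} d) / n^s, the coefficient of 1/n^s is σ(n) = Σ_{d | n} d. For n = 445, divisors are [1, 5, 89, 445]; summing: σ(445) = 540.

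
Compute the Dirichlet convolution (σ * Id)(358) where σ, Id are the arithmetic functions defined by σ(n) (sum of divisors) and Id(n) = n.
(σ * Id)(358) = 1795

Divisors of 358: [1, 2, 179, 358]. For each d | 358:
  d = 1: σ(1) · Id(358/1) = 1 · 358 = 358
  d = 2: σ(2) · Id(358/2) = 3 · 179 = 537
  d = 179: σ(179) · Id(358/179) = 180 · 2 = 360
  d = 358: σ(358) · Id(358/358) = 540 · 1 = 540
Summing: (σ * Id)(358) = 358 + 537 + 360 + 540 = 1795.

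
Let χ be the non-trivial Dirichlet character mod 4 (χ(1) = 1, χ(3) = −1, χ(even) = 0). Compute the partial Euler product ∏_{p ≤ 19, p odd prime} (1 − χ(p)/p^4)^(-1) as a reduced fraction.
∏ = 10388364341566686475/10504466734429503488

The odd primes p ≤ 19 are [3, 5, 7, 11, 13, 17, 19]. For each, χ(p) = 1 if p ≡ 1 mod 4, χ(p) = −1 if p ≡ 3 mod 4. Taking (1 − χ(p)/p^4)^(-1) = p^4/(p^4 − χ(p)): (1 − (-1)/3^4)^(-1) · (1 − (1)/5^4)^(-1) · (1 − (-1)/7^4)^(-1) · (1 − (-1)/11^4)^(-1) · (1 − (1)/13^4)^(-1) · (1 − (1)/17^4)^(-1) · (1 − (-1)/19^4)^(-1) = 10388364341566686475/10504466734429503488.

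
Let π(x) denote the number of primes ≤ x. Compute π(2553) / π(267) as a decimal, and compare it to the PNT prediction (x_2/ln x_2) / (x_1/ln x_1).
π(2553)/π(267) = 374/56 ≈ 6.6786;  PNT prediction ≈ 6.8099.

π(267) = 56 and π(2553) = 374, so π(2553)/π(267) ≈ 6.6786. The PNT-predicted ratio is (2553/ln(2553)) / (267/ln(267)) ≈ 6.8099. The two agree to within a few percent, as expected.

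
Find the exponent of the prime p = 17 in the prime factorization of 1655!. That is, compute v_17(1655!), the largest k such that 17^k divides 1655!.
v_17(1655!) = 102

Legendre's formula: v_p(n!) = Σ_{k ≥ 1} ⌊n / p^k⌋. For p = 17, n = 1655, the terms are:
  ⌊1655/17^1⌋ = ⌊1655/17⌋ = 97
  ⌊1655/17^2⌋ = ⌊1655/289⌋ = 5
(the next term ⌊1655/17^3⌋ = 0, terminating the sum). Summing: v_17(1655!) = 97 + 5 = 102.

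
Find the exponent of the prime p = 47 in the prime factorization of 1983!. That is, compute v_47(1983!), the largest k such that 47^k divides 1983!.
v_47(1983!) = 42

Legendre's formula: v_p(n!) = Σ_{k ≥ 1} ⌊n / p^k⌋. For p = 47, n = 1983, the terms are:
  ⌊1983/47^1⌋ = ⌊1983/47⌋ = 42
(the next term ⌊1983/47^2⌋ = 0, terminating the sum). Summing: v_47(1983!) = 42 = 42.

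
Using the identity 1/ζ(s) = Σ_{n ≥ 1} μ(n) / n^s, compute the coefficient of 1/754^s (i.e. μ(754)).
μ(754) = -1

Factor n = 754 = 2 · 13 · 29. μ(n) = 0 if any exponent ≥ 2 (not squarefree); otherwise μ(n) = (−1)^{ω(n)} where ω(n) is the number of distinct prime factors. Applying: μ(754) = -1.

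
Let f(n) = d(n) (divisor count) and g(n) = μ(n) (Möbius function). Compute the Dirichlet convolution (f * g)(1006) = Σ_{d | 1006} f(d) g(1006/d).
(d * μ)(1006) = 1

Divisors of 1006: [1, 2, 503, 1006]. For each d | 1006:
  d = 1: d(1) · μ(1006/1) = 1 · 1 = 1
  d = 2: d(2) · μ(1006/2) = 2 · -1 = -2
  d = 503: d(503) · μ(1006/503) = 2 · -1 = -2
  d = 1006: d(1006) · μ(1006/1006) = 4 · 1 = 4
Summing: (d * μ)(1006) = 1 + -2 + -2 + 4 = 1.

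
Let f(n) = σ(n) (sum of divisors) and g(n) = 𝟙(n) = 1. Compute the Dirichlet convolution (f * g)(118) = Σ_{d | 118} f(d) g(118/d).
(σ * 𝟙)(118) = 244

Divisors of 118: [1, 2, 59, 118]. For each d | 118:
  d = 1: σ(1) · 𝟙(118/1) = 1 · 1 = 1
  d = 2: σ(2) · 𝟙(118/2) = 3 · 1 = 3
  d = 59: σ(59) · 𝟙(118/59) = 60 · 1 = 60
  d = 118: σ(118) · 𝟙(118/118) = 180 · 1 = 180
Summing: (σ * 𝟙)(118) = 1 + 3 + 60 + 180 = 244.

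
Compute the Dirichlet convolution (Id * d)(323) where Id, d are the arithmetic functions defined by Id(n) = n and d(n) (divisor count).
(Id * d)(323) = 399

Divisors of 323: [1, 17, 19, 323]. For each d | 323:
  d = 1: Id(1) · d(323/1) = 1 · 4 = 4
  d = 17: Id(17) · d(323/17) = 17 · 2 = 34
  d = 19: Id(19) · d(323/19) = 19 · 2 = 38
  d = 323: Id(323) · d(323/323) = 323 · 1 = 323
Summing: (Id * d)(323) = 4 + 34 + 38 + 323 = 399.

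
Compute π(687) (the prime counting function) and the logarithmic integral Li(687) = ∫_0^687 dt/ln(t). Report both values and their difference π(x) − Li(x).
π(687) = 124;  Li(687) ≈ 131.10;  π(x) − Li(x) ≈ -7.10.

Direct count of primes ≤ 687 gives π(687) = 124. Numerical evaluation of the logarithmic integral gives Li(687) ≈ 131.10. The difference π(x) − Li(x) ≈ -7.10 is typically negative for small/moderate x (Li(x) overestimates), though Littlewood's theorem shows this sign changes infinitely often.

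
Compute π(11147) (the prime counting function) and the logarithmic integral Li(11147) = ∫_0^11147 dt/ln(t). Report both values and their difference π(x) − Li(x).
π(11147) = 1349;  Li(11147) ≈ 1369.93;  π(x) − Li(x) ≈ -20.93.

Direct count of primes ≤ 11147 gives π(11147) = 1349. Numerical evaluation of the logarithmic integral gives Li(11147) ≈ 1369.93. The difference π(x) − Li(x) ≈ -20.93 is typically negative for small/moderate x (Li(x) overestimates), though Littlewood's theorem shows this sign changes infinitely often.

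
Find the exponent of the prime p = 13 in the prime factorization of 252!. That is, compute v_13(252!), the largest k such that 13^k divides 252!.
v_13(252!) = 20

Legendre's formula: v_p(n!) = Σ_{k ≥ 1} ⌊n / p^k⌋. For p = 13, n = 252, the terms are:
  ⌊252/13^1⌋ = ⌊252/13⌋ = 19
  ⌊252/13^2⌋ = ⌊252/169⌋ = 1
(the next term ⌊252/13^3⌋ = 0, terminating the sum). Summing: v_13(252!) = 19 + 1 = 20.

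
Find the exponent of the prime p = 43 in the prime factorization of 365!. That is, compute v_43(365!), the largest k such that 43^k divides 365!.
v_43(365!) = 8

Legendre's formula: v_p(n!) = Σ_{k ≥ 1} ⌊n / p^k⌋. For p = 43, n = 365, the terms are:
  ⌊365/43^1⌋ = ⌊365/43⌋ = 8
(the next term ⌊365/43^2⌋ = 0, terminating the sum). Summing: v_43(365!) = 8 = 8.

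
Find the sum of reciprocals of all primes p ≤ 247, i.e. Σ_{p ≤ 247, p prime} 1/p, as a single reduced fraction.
Σ 1/p = 506873196134241441348690763593294873492730445394823722837469097176314709804649267964680634478659521/256041159035492609053110100510385311995538591998443060216114576417920917800321526504084465112487730

π(247) = 53, so the primes ≤ 247 are [2, 3, 5, 7, 11, 13, 17, 19, 23, 29, 31, 37, 41, 43, 47, 53, 59, 61, 67, 71, 73, 79, 83, 89, 97, 101, 103, 107, 109, 113, 127, 131, 137, 139, 149, 151, 157, 163, 167, 173, 179, 181, 191, 193, 197, 199, 211, 223, 227, 229, 233, 239, 241]. Summing 1/p over these primes: 506873196134241441348690763593294873492730445394823722837469097176314709804649267964680634478659521/256041159035492609053110100510385311995538591998443060216114576417920917800321526504084465112487730 ≈ 1.9797. Mertens estimate ln ln(247) + 0.2615 ≈ 1.9680.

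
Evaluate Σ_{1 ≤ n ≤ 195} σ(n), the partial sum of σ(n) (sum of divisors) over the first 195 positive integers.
Σ_{n ≤ 195} σ(n) = 31314

Compute σ(n) for each 1 ≤ n ≤ 195: σ(1) = 1, σ(2) = 3, σ(3) = 4, σ(4) = 7, σ(5) = 6, σ(6) = 12, σ(7) = 8, σ(8) = 15, σ(9) = 13, σ(10) = 18, σ(11) = 12, σ(12) = 28, σ(13) = 14, σ(14) = 24, σ(15) = 24, σ(16) = 31, σ(17) = 18, σ(18) = 39, σ(19) = 20, σ(20) = 42, σ(21) = 32, σ(22) = 36, σ(23) = 24, σ(24) = 60, σ(25) = 31, σ(26) = 42, σ(27) = 40, σ(28) = 56, σ(29) = 30, σ(30) = 72, σ(31) = 32, σ(32) = 63, σ(33) = 48, σ(34) = 54, σ(35) = 48, σ(36) = 91, σ(37) = 38, σ(38) = 60, σ(39) = 56, σ(40) = 90, σ(41) = 42, σ(42) = 96, σ(43) = 44, σ(44) = 84, σ(45) = 78, σ(46) = 72, σ(47) = 48, σ(48) = 124, σ(49) = 57, σ(50) = 93, σ(51) = 72, σ(52) = 98, σ(53) = 54, σ(54) = 120, σ(55) = 72, σ(56) = 120, σ(57) = 80, σ(58) = 90, σ(59) = 60, σ(60) = 168, σ(61) = 62, σ(62) = 96, σ(63) = 104, σ(64) = 127, σ(65) = 84, σ(66) = 144, σ(67) = 68, σ(68) = 126, σ(69) = 96, σ(70) = 144, σ(71) = 72, σ(72) = 195, σ(73) = 74, σ(74) = 114, σ(75) = 124, σ(76) = 140, σ(77) = 96, σ(78) = 168, σ(79) = 80, σ(80) = 186, σ(81) = 121, σ(82) = 126, σ(83) = 84, σ(84) = 224, σ(85) = 108, σ(86) = 132, σ(87) = 120, σ(88) = 180, σ(89) = 90, σ(90) = 234, σ(91) = 112, σ(92) = 168, σ(93) = 128, σ(94) = 144, σ(95) = 120, σ(96) = 252, σ(97) = 98, σ(98) = 171, σ(99) = 156, σ(100) = 217, σ(101) = 102, σ(102) = 216, σ(103) = 104, σ(104) = 210, σ(105) = 192, σ(106) = 162, σ(107) = 108, σ(108) = 280, σ(109) = 110, σ(110) = 216, σ(111) = 152, σ(112) = 248, σ(113) = 114, σ(114) = 240, σ(115) = 144, σ(116) = 210, σ(117) = 182, σ(118) = 180, σ(119) = 144, σ(120) = 360, σ(121) = 133, σ(122) = 186, σ(123) = 168, σ(124) = 224, σ(125) = 156, σ(126) = 312, σ(127) = 128, σ(128) = 255, σ(129) = 176, σ(130) = 252, σ(131) = 132, σ(132) = 336, σ(133) = 160, σ(134) = 204, σ(135) = 240, σ(136) = 270, σ(137) = 138, σ(138) = 288, σ(139) = 140, σ(140) = 336, σ(141) = 192, σ(142) = 216, σ(143) = 168, σ(144) = 403, σ(145) = 180, σ(146) = 222, σ(147) = 228, σ(148) = 266, σ(149) = 150, σ(150) = 372, σ(151) = 152, σ(152) = 300, σ(153) = 234, σ(154) = 288, σ(155) = 192, σ(156) = 392, σ(157) = 158, σ(158) = 240, σ(159) = 216, σ(160) = 378, σ(161) = 192, σ(162) = 363, σ(163) = 164, σ(164) = 294, σ(165) = 288, σ(166) = 252, σ(167) = 168, σ(168) = 480, σ(169) = 183, σ(170) = 324, σ(171) = 260, σ(172) = 308, σ(173) = 174, σ(174) = 360, σ(175) = 248, σ(176) = 372, σ(177) = 240, σ(178) = 270, σ(179) = 180, σ(180) = 546, σ(181) = 182, σ(182) = 336, σ(183) = 248, σ(184) = 360, σ(185) = 228, σ(186) = 384, σ(187) = 216, σ(188) = 336, σ(189) = 320, σ(190) = 360, σ(191) = 192, σ(192) = 508, σ(193) = 194, σ(194) = 294, σ(195) = 336. Summing all 195 values: 31314. (Average order: Σ_{n ≤ x} σ(n) ~ (π²/12) x². For x = 195, (π²/12)·195² ≈ 31274.31.)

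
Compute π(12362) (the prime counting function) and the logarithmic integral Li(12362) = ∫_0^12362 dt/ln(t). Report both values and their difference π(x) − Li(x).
π(12362) = 1475;  Li(12362) ≈ 1499.58;  π(x) − Li(x) ≈ -24.58.

Direct count of primes ≤ 12362 gives π(12362) = 1475. Numerical evaluation of the logarithmic integral gives Li(12362) ≈ 1499.58. The difference π(x) − Li(x) ≈ -24.58 is typically negative for small/moderate x (Li(x) overestimates), though Littlewood's theorem shows this sign changes infinitely often.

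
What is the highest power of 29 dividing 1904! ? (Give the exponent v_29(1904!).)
v_29(1904!) = 67

Legendre's formula: v_p(n!) = Σ_{k ≥ 1} ⌊n / p^k⌋. For p = 29, n = 1904, the terms are:
  ⌊1904/29^1⌋ = ⌊1904/29⌋ = 65
  ⌊1904/29^2⌋ = ⌊1904/841⌋ = 2
(the next term ⌊1904/29^3⌋ = 0, terminating the sum). Summing: v_29(1904!) = 65 + 2 = 67.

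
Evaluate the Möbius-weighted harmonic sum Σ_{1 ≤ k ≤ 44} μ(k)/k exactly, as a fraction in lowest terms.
Σ μ(k)/k = -137190436674212/6541380665835015

Values of μ(k) for 1 ≤ k ≤ 44: μ(1) = 1, μ(2) = -1, μ(3) = -1, μ(5) = -1, μ(6) = 1, μ(7) = -1, μ(10) = 1, μ(11) = -1, μ(13) = -1, μ(14) = 1, μ(15) = 1, μ(17) = -1, μ(19) = -1, μ(21) = 1, μ(22) = 1, μ(23) = -1, μ(26) = 1, μ(29) = -1, μ(30) = -1, μ(31) = -1, μ(33) = 1, μ(34) = 1, μ(35) = 1, μ(37) = -1, μ(38) = 1, μ(39) = 1, μ(41) = -1, μ(42) = -1, μ(43) = -1, with μ = 0 on non-squarefree integers. Summing μ(k)/k for k where μ(k) ≠ 0 gives -137190436674212/6541380665835015 ≈ -0.0210. (PNT ⟺ this sum → 0 as n → ∞.)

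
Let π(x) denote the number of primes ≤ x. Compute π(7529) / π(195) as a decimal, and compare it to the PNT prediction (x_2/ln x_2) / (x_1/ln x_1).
π(7529)/π(195) = 954/44 ≈ 21.6818;  PNT prediction ≈ 22.8075.

π(195) = 44 and π(7529) = 954, so π(7529)/π(195) ≈ 21.6818. The PNT-predicted ratio is (7529/ln(7529)) / (195/ln(195)) ≈ 22.8075. The two agree to within a few percent, as expected.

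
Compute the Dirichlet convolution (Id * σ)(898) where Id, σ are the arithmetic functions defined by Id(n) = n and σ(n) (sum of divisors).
(Id * σ)(898) = 4495

Divisors of 898: [1, 2, 449, 898]. For each d | 898:
  d = 1: Id(1) · σ(898/1) = 1 · 1350 = 1350
  d = 2: Id(2) · σ(898/2) = 2 · 450 = 900
  d = 449: Id(449) · σ(898/449) = 449 · 3 = 1347
  d = 898: Id(898) · σ(898/898) = 898 · 1 = 898
Summing: (Id * σ)(898) = 1350 + 900 + 1347 + 898 = 4495.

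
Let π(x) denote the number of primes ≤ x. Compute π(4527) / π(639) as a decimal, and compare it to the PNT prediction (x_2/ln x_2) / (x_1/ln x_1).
π(4527)/π(639) = 615/115 ≈ 5.3478;  PNT prediction ≈ 5.4367.

π(639) = 115 and π(4527) = 615, so π(4527)/π(639) ≈ 5.3478. The PNT-predicted ratio is (4527/ln(4527)) / (639/ln(639)) ≈ 5.4367. The two agree to within a few percent, as expected.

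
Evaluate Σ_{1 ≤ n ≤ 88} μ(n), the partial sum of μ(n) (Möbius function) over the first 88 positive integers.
Σ_{n ≤ 88} μ(n) = -1

Compute μ(n) for each 1 ≤ n ≤ 88: μ(1) = 1, μ(2) = -1, μ(3) = -1, μ(4) = 0, μ(5) = -1, μ(6) = 1, μ(7) = -1, μ(8) = 0, μ(9) = 0, μ(10) = 1, μ(11) = -1, μ(12) = 0, μ(13) = -1, μ(14) = 1, μ(15) = 1, μ(16) = 0, μ(17) = -1, μ(18) = 0, μ(19) = -1, μ(20) = 0, μ(21) = 1, μ(22) = 1, μ(23) = -1, μ(24) = 0, μ(25) = 0, μ(26) = 1, μ(27) = 0, μ(28) = 0, μ(29) = -1, μ(30) = -1, μ(31) = -1, μ(32) = 0, μ(33) = 1, μ(34) = 1, μ(35) = 1, μ(36) = 0, μ(37) = -1, μ(38) = 1, μ(39) = 1, μ(40) = 0, μ(41) = -1, μ(42) = -1, μ(43) = -1, μ(44) = 0, μ(45) = 0, μ(46) = 1, μ(47) = -1, μ(48) = 0, μ(49) = 0, μ(50) = 0, μ(51) = 1, μ(52) = 0, μ(53) = -1, μ(54) = 0, μ(55) = 1, μ(56) = 0, μ(57) = 1, μ(58) = 1, μ(59) = -1, μ(60) = 0, μ(61) = -1, μ(62) = 1, μ(63) = 0, μ(64) = 0, μ(65) = 1, μ(66) = -1, μ(67) = -1, μ(68) = 0, μ(69) = 1, μ(70) = -1, μ(71) = -1, μ(72) = 0, μ(73) = -1, μ(74) = 1, μ(75) = 0, μ(76) = 0, μ(77) = 1, μ(78) = -1, μ(79) = -1, μ(80) = 0, μ(81) = 0, μ(82) = 1, μ(83) = -1, μ(84) = 0, μ(85) = 1, μ(86) = 1, μ(87) = 1, μ(88) = 0. Summing all 88 values: -1. (Mertens function M(x) = Σ_{n ≤ x} μ(n); on average M(x) should be small (PNT ⟺ M(x) = o(x)).)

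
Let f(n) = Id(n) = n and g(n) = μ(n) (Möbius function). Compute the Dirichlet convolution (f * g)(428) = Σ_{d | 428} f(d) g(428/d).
(Id * μ)(428) = 212

Divisors of 428: [1, 2, 4, 107, 214, 428]. For each d | 428:
  d = 1: Id(1) · μ(428/1) = 1 · 0 = 0
  d = 2: Id(2) · μ(428/2) = 2 · 1 = 2
  d = 4: Id(4) · μ(428/4) = 4 · -1 = -4
  d = 107: Id(107) · μ(428/107) = 107 · 0 = 0
  d = 214: Id(214) · μ(428/214) = 214 · -1 = -214
  d = 428: Id(428) · μ(428/428) = 428 · 1 = 428
Summing: (Id * μ)(428) = 0 + 2 + -4 + 0 + -214 + 428 = 212.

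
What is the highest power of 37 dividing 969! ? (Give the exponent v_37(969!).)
v_37(969!) = 26

Legendre's formula: v_p(n!) = Σ_{k ≥ 1} ⌊n / p^k⌋. For p = 37, n = 969, the terms are:
  ⌊969/37^1⌋ = ⌊969/37⌋ = 26
(the next term ⌊969/37^2⌋ = 0, terminating the sum). Summing: v_37(969!) = 26 = 26.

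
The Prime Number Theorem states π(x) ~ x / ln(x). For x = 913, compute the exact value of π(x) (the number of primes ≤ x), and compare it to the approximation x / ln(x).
π(913) = 156;  x/ln(x) ≈ 133.94;  relative error ≈ 14.14%.

Directly count primes up to 913: π(913) = 156. The PNT approximation gives 913/ln(913) ≈ 913/6.81674 ≈ 133.94. Relative error (π(x) − x/ln(x)) / π(x) ≈ 14.14%; the approximation is known to undercount slightly (Li(x) is a better estimate).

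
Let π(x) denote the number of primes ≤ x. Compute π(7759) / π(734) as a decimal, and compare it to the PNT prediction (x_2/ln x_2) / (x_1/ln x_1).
π(7759)/π(734) = 985/130 ≈ 7.5769;  PNT prediction ≈ 7.7877.

π(734) = 130 and π(7759) = 985, so π(7759)/π(734) ≈ 7.5769. The PNT-predicted ratio is (7759/ln(7759)) / (734/ln(734)) ≈ 7.7877. The two agree to within a few percent, as expected.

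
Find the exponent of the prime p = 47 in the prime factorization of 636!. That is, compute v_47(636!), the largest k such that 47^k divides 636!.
v_47(636!) = 13

Legendre's formula: v_p(n!) = Σ_{k ≥ 1} ⌊n / p^k⌋. For p = 47, n = 636, the terms are:
  ⌊636/47^1⌋ = ⌊636/47⌋ = 13
(the next term ⌊636/47^2⌋ = 0, terminating the sum). Summing: v_47(636!) = 13 = 13.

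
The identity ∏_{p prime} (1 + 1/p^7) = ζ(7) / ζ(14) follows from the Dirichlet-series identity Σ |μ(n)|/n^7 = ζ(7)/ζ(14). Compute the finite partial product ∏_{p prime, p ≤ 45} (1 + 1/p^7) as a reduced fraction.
∏ = 520809220089538061022644224225580227698833285987386472597926245148089867161153104280287356125184/516528479137134655019209847872578550121603875954111837055841148542846145248143400719531810009375

The primes p ≤ 45 are [2, 3, 5, 7, 11, 13, 17, 19, 23, 29, 31, 37, 41, 43]. For each, (1 + 1/p^7) = (p^7 + 1)/p^7. Multiplying these fractions over p ∈ [2, 3, 5, 7, 11, 13, 17, 19, 23, 29, 31, 37, 41, 43] gives 520809220089538061022644224225580227698833285987386472597926245148089867161153104280287356125184/516528479137134655019209847872578550121603875954111837055841148542846145248143400719531810009375. (In the limit P → ∞ this tends to ζ(7)/ζ(14).)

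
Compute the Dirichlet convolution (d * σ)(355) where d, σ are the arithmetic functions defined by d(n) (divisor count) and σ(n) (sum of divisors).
(d * σ)(355) = 592

Divisors of 355: [1, 5, 71, 355]. For each d | 355:
  d = 1: d(1) · σ(355/1) = 1 · 432 = 432
  d = 5: d(5) · σ(355/5) = 2 · 72 = 144
  d = 71: d(71) · σ(355/71) = 2 · 6 = 12
  d = 355: d(355) · σ(355/355) = 4 · 1 = 4
Summing: (d * σ)(355) = 432 + 144 + 12 + 4 = 592.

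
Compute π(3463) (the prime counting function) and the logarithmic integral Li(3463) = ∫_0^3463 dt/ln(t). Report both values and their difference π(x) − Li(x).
π(3463) = 485;  Li(3463) ≈ 500.06;  π(x) − Li(x) ≈ -15.06.

Direct count of primes ≤ 3463 gives π(3463) = 485. Numerical evaluation of the logarithmic integral gives Li(3463) ≈ 500.06. The difference π(x) − Li(x) ≈ -15.06 is typically negative for small/moderate x (Li(x) overestimates), though Littlewood's theorem shows this sign changes infinitely often.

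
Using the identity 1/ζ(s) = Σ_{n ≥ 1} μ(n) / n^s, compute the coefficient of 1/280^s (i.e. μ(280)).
μ(280) = 0

Factor n = 280 = 2^3 · 5 · 7. μ(n) = 0 if any exponent ≥ 2 (not squarefree); otherwise μ(n) = (−1)^{ω(n)} where ω(n) is the number of distinct prime factors. Applying: μ(280) = 0.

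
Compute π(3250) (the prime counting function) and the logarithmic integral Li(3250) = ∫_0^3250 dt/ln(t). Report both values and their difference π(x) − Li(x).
π(3250) = 457;  Li(3250) ≈ 473.83;  π(x) − Li(x) ≈ -16.83.

Direct count of primes ≤ 3250 gives π(3250) = 457. Numerical evaluation of the logarithmic integral gives Li(3250) ≈ 473.83. The difference π(x) − Li(x) ≈ -16.83 is typically negative for small/moderate x (Li(x) overestimates), though Littlewood's theorem shows this sign changes infinitely often.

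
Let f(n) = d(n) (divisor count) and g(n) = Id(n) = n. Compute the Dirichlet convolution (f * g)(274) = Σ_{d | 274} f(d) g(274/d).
(d * Id)(274) = 556

Divisors of 274: [1, 2, 137, 274]. For each d | 274:
  d = 1: d(1) · Id(274/1) = 1 · 274 = 274
  d = 2: d(2) · Id(274/2) = 2 · 137 = 274
  d = 137: d(137) · Id(274/137) = 2 · 2 = 4
  d = 274: d(274) · Id(274/274) = 4 · 1 = 4
Summing: (d * Id)(274) = 274 + 274 + 4 + 4 = 556.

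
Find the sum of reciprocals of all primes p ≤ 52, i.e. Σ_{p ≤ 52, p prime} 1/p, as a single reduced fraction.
Σ 1/p = 1021729465586766997/614889782588491410

π(52) = 15, so the primes ≤ 52 are [2, 3, 5, 7, 11, 13, 17, 19, 23, 29, 31, 37, 41, 43, 47]. Summing 1/p over these primes: 1021729465586766997/614889782588491410 ≈ 1.6616. Mertens estimate ln ln(52) + 0.2615 ≈ 1.6355.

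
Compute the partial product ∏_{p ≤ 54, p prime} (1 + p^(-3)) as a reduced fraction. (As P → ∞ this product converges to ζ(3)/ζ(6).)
∏ = 1193284353855226596885466673602596175872/1009953283877483663098780766542609340885

The primes p ≤ 54 are [2, 3, 5, 7, 11, 13, 17, 19, 23, 29, 31, 37, 41, 43, 47, 53]. For each, (1 + 1/p^3) = (p^3 + 1)/p^3. Multiplying these fractions over p ∈ [2, 3, 5, 7, 11, 13, 17, 19, 23, 29, 31, 37, 41, 43, 47, 53] gives 1193284353855226596885466673602596175872/1009953283877483663098780766542609340885. (In the limit P → ∞ this tends to ζ(3)/ζ(6).)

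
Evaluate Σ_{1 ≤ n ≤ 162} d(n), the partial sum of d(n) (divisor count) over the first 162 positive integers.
Σ_{n ≤ 162} d(n) = 856

Compute d(n) for each 1 ≤ n ≤ 162: d(1) = 1, d(2) = 2, d(3) = 2, d(4) = 3, d(5) = 2, d(6) = 4, d(7) = 2, d(8) = 4, d(9) = 3, d(10) = 4, d(11) = 2, d(12) = 6, d(13) = 2, d(14) = 4, d(15) = 4, d(16) = 5, d(17) = 2, d(18) = 6, d(19) = 2, d(20) = 6, d(21) = 4, d(22) = 4, d(23) = 2, d(24) = 8, d(25) = 3, d(26) = 4, d(27) = 4, d(28) = 6, d(29) = 2, d(30) = 8, d(31) = 2, d(32) = 6, d(33) = 4, d(34) = 4, d(35) = 4, d(36) = 9, d(37) = 2, d(38) = 4, d(39) = 4, d(40) = 8, d(41) = 2, d(42) = 8, d(43) = 2, d(44) = 6, d(45) = 6, d(46) = 4, d(47) = 2, d(48) = 10, d(49) = 3, d(50) = 6, d(51) = 4, d(52) = 6, d(53) = 2, d(54) = 8, d(55) = 4, d(56) = 8, d(57) = 4, d(58) = 4, d(59) = 2, d(60) = 12, d(61) = 2, d(62) = 4, d(63) = 6, d(64) = 7, d(65) = 4, d(66) = 8, d(67) = 2, d(68) = 6, d(69) = 4, d(70) = 8, d(71) = 2, d(72) = 12, d(73) = 2, d(74) = 4, d(75) = 6, d(76) = 6, d(77) = 4, d(78) = 8, d(79) = 2, d(80) = 10, d(81) = 5, d(82) = 4, d(83) = 2, d(84) = 12, d(85) = 4, d(86) = 4, d(87) = 4, d(88) = 8, d(89) = 2, d(90) = 12, d(91) = 4, d(92) = 6, d(93) = 4, d(94) = 4, d(95) = 4, d(96) = 12, d(97) = 2, d(98) = 6, d(99) = 6, d(100) = 9, d(101) = 2, d(102) = 8, d(103) = 2, d(104) = 8, d(105) = 8, d(106) = 4, d(107) = 2, d(108) = 12, d(109) = 2, d(110) = 8, d(111) = 4, d(112) = 10, d(113) = 2, d(114) = 8, d(115) = 4, d(116) = 6, d(117) = 6, d(118) = 4, d(119) = 4, d(120) = 16, d(121) = 3, d(122) = 4, d(123) = 4, d(124) = 6, d(125) = 4, d(126) = 12, d(127) = 2, d(128) = 8, d(129) = 4, d(130) = 8, d(131) = 2, d(132) = 12, d(133) = 4, d(134) = 4, d(135) = 8, d(136) = 8, d(137) = 2, d(138) = 8, d(139) = 2, d(140) = 12, d(141) = 4, d(142) = 4, d(143) = 4, d(144) = 15, d(145) = 4, d(146) = 4, d(147) = 6, d(148) = 6, d(149) = 2, d(150) = 12, d(151) = 2, d(152) = 8, d(153) = 6, d(154) = 8, d(155) = 4, d(156) = 12, d(157) = 2, d(158) = 4, d(159) = 4, d(160) = 12, d(161) = 4, d(162) = 10. Summing all 162 values: 856. (Dirichlet's divisor formula: Σ_{n ≤ x} d(n) = x ln(x) + (2γ − 1) x + O(√x). For x = 162, the asymptotic estimate is ≈ 849.21.)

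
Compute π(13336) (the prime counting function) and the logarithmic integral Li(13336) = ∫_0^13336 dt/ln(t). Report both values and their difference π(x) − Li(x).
π(13336) = 1583;  Li(13336) ≈ 1602.53;  π(x) − Li(x) ≈ -19.53.

Direct count of primes ≤ 13336 gives π(13336) = 1583. Numerical evaluation of the logarithmic integral gives Li(13336) ≈ 1602.53. The difference π(x) − Li(x) ≈ -19.53 is typically negative for small/moderate x (Li(x) overestimates), though Littlewood's theorem shows this sign changes infinitely often.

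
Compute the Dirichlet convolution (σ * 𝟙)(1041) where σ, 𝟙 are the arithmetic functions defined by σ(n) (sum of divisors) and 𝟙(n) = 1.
(σ * 𝟙)(1041) = 1745

Divisors of 1041: [1, 3, 347, 1041]. For each d | 1041:
  d = 1: σ(1) · 𝟙(1041/1) = 1 · 1 = 1
  d = 3: σ(3) · 𝟙(1041/3) = 4 · 1 = 4
  d = 347: σ(347) · 𝟙(1041/347) = 348 · 1 = 348
  d = 1041: σ(1041) · 𝟙(1041/1041) = 1392 · 1 = 1392
Summing: (σ * 𝟙)(1041) = 1 + 4 + 348 + 1392 = 1745.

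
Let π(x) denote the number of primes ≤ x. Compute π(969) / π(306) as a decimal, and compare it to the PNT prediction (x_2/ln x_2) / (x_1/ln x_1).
π(969)/π(306) = 163/62 ≈ 2.6290;  PNT prediction ≈ 2.6358.

π(306) = 62 and π(969) = 163, so π(969)/π(306) ≈ 2.6290. The PNT-predicted ratio is (969/ln(969)) / (306/ln(306)) ≈ 2.6358. The two agree to within a few percent, as expected.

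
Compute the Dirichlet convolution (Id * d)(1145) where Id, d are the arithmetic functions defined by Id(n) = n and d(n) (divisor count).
(Id * d)(1145) = 1617

Divisors of 1145: [1, 5, 229, 1145]. For each d | 1145:
  d = 1: Id(1) · d(1145/1) = 1 · 4 = 4
  d = 5: Id(5) · d(1145/5) = 5 · 2 = 10
  d = 229: Id(229) · d(1145/229) = 229 · 2 = 458
  d = 1145: Id(1145) · d(1145/1145) = 1145 · 1 = 1145
Summing: (Id * d)(1145) = 4 + 10 + 458 + 1145 = 1617.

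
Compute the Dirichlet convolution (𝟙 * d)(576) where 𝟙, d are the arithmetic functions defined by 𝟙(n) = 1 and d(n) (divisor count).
(𝟙 * d)(576) = 168

Divisors of 576: [1, 2, 3, 4, 6, 8, 9, 12, 16, 18, 24, 32, 36, 48, 64, 72, 96, 144, 192, 288, 576]. For each d | 576:
  d = 1: 𝟙(1) · d(576/1) = 1 · 21 = 21
  d = 2: 𝟙(2) · d(576/2) = 1 · 18 = 18
  d = 3: 𝟙(3) · d(576/3) = 1 · 14 = 14
  d = 4: 𝟙(4) · d(576/4) = 1 · 15 = 15
  d = 6: 𝟙(6) · d(576/6) = 1 · 12 = 12
  d = 8: 𝟙(8) · d(576/8) = 1 · 12 = 12
  d = 9: 𝟙(9) · d(576/9) = 1 · 7 = 7
  d = 12: 𝟙(12) · d(576/12) = 1 · 10 = 10
  d = 16: 𝟙(16) · d(576/16) = 1 · 9 = 9
  d = 18: 𝟙(18) · d(576/18) = 1 · 6 = 6
  d = 24: 𝟙(24) · d(576/24) = 1 · 8 = 8
  d = 32: 𝟙(32) · d(576/32) = 1 · 6 = 6
  d = 36: 𝟙(36) · d(576/36) = 1 · 5 = 5
  d = 48: 𝟙(48) · d(576/48) = 1 · 6 = 6
  d = 64: 𝟙(64) · d(576/64) = 1 · 3 = 3
  d = 72: 𝟙(72) · d(576/72) = 1 · 4 = 4
  d = 96: 𝟙(96) · d(576/96) = 1 · 4 = 4
  d = 144: 𝟙(144) · d(576/144) = 1 · 3 = 3
  d = 192: 𝟙(192) · d(576/192) = 1 · 2 = 2
  d = 288: 𝟙(288) · d(576/288) = 1 · 2 = 2
  d = 576: 𝟙(576) · d(576/576) = 1 · 1 = 1
Summing: (𝟙 * d)(576) = 21 + 18 + 14 + 15 + 12 + 12 + 7 + 10 + 9 + 6 + 8 + 6 + 5 + 6 + 3 + 4 + 4 + 3 + 2 + 2 + 1 = 168.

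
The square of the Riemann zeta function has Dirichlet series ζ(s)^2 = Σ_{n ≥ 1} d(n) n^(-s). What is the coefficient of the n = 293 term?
d(293) = 2

ζ(s)^2 = (Σ 1/m^s)(Σ 1/k^s). The coefficient of 1/n^s in the product is the number of ordered pairs (m, k) with mk = n, which equals d(n). For n = 293, divisors are [1, 293], so d(293) = 2.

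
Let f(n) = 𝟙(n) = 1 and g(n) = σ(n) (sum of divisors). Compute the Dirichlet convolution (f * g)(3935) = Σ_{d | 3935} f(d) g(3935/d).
(𝟙 * σ)(3935) = 5523

Divisors of 3935: [1, 5, 787, 3935]. For each d | 3935:
  d = 1: 𝟙(1) · σ(3935/1) = 1 · 4728 = 4728
  d = 5: 𝟙(5) · σ(3935/5) = 1 · 788 = 788
  d = 787: 𝟙(787) · σ(3935/787) = 1 · 6 = 6
  d = 3935: 𝟙(3935) · σ(3935/3935) = 1 · 1 = 1
Summing: (𝟙 * σ)(3935) = 4728 + 788 + 6 + 1 = 5523.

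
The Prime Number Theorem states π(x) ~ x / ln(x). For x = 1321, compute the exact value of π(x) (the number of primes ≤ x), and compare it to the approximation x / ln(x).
π(1321) = 216;  x/ln(x) ≈ 183.83;  relative error ≈ 14.90%.

Directly count primes up to 1321: π(1321) = 216. The PNT approximation gives 1321/ln(1321) ≈ 1321/7.18614 ≈ 183.83. Relative error (π(x) − x/ln(x)) / π(x) ≈ 14.90%; the approximation is known to undercount slightly (Li(x) is a better estimate).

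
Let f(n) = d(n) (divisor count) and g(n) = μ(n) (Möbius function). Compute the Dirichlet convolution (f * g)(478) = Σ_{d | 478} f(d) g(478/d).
(d * μ)(478) = 1

Divisors of 478: [1, 2, 239, 478]. For each d | 478:
  d = 1: d(1) · μ(478/1) = 1 · 1 = 1
  d = 2: d(2) · μ(478/2) = 2 · -1 = -2
  d = 239: d(239) · μ(478/239) = 2 · -1 = -2
  d = 478: d(478) · μ(478/478) = 4 · 1 = 4
Summing: (d * μ)(478) = 1 + -2 + -2 + 4 = 1.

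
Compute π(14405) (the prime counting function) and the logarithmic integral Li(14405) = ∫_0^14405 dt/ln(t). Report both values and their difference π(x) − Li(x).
π(14405) = 1687;  Li(14405) ≈ 1714.62;  π(x) − Li(x) ≈ -27.62.

Direct count of primes ≤ 14405 gives π(14405) = 1687. Numerical evaluation of the logarithmic integral gives Li(14405) ≈ 1714.62. The difference π(x) − Li(x) ≈ -27.62 is typically negative for small/moderate x (Li(x) overestimates), though Littlewood's theorem shows this sign changes infinitely often.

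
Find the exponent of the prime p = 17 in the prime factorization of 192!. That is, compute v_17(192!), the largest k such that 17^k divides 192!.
v_17(192!) = 11

Legendre's formula: v_p(n!) = Σ_{k ≥ 1} ⌊n / p^k⌋. For p = 17, n = 192, the terms are:
  ⌊192/17^1⌋ = ⌊192/17⌋ = 11
(the next term ⌊192/17^2⌋ = 0, terminating the sum). Summing: v_17(192!) = 11 = 11.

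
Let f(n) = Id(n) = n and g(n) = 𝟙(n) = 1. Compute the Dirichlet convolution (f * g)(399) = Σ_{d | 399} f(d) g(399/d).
(Id * 𝟙)(399) = 640

Divisors of 399: [1, 3, 7, 19, 21, 57, 133, 399]. For each d | 399:
  d = 1: Id(1) · 𝟙(399/1) = 1 · 1 = 1
  d = 3: Id(3) · 𝟙(399/3) = 3 · 1 = 3
  d = 7: Id(7) · 𝟙(399/7) = 7 · 1 = 7
  d = 19: Id(19) · 𝟙(399/19) = 19 · 1 = 19
  d = 21: Id(21) · 𝟙(399/21) = 21 · 1 = 21
  d = 57: Id(57) · 𝟙(399/57) = 57 · 1 = 57
  d = 133: Id(133) · 𝟙(399/133) = 133 · 1 = 133
  d = 399: Id(399) · 𝟙(399/399) = 399 · 1 = 399
Summing: (Id * 𝟙)(399) = 1 + 3 + 7 + 19 + 21 + 57 + 133 + 399 = 640.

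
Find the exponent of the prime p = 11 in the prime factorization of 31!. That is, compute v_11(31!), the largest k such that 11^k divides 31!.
v_11(31!) = 2

Legendre's formula: v_p(n!) = Σ_{k ≥ 1} ⌊n / p^k⌋. For p = 11, n = 31, the terms are:
  ⌊31/11^1⌋ = ⌊31/11⌋ = 2
(the next term ⌊31/11^2⌋ = 0, terminating the sum). Summing: v_11(31!) = 2 = 2.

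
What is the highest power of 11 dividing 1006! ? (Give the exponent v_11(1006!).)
v_11(1006!) = 99

Legendre's formula: v_p(n!) = Σ_{k ≥ 1} ⌊n / p^k⌋. For p = 11, n = 1006, the terms are:
  ⌊1006/11^1⌋ = ⌊1006/11⌋ = 91
  ⌊1006/11^2⌋ = ⌊1006/121⌋ = 8
(the next term ⌊1006/11^3⌋ = 0, terminating the sum). Summing: v_11(1006!) = 91 + 8 = 99.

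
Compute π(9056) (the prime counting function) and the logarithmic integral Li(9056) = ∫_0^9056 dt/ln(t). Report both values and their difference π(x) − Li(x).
π(9056) = 1125;  Li(9056) ≈ 1143.10;  π(x) − Li(x) ≈ -18.10.

Direct count of primes ≤ 9056 gives π(9056) = 1125. Numerical evaluation of the logarithmic integral gives Li(9056) ≈ 1143.10. The difference π(x) − Li(x) ≈ -18.10 is typically negative for small/moderate x (Li(x) overestimates), though Littlewood's theorem shows this sign changes infinitely often.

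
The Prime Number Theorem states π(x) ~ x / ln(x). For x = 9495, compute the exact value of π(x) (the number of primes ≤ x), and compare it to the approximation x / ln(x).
π(9495) = 1176;  x/ln(x) ≈ 1036.74;  relative error ≈ 11.84%.

Directly count primes up to 9495: π(9495) = 1176. The PNT approximation gives 9495/ln(9495) ≈ 9495/9.15852 ≈ 1036.74. Relative error (π(x) − x/ln(x)) / π(x) ≈ 11.84%; the approximation is known to undercount slightly (Li(x) is a better estimate).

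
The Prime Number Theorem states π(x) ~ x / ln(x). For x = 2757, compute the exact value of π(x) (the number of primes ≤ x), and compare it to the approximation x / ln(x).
π(2757) = 402;  x/ln(x) ≈ 348.02;  relative error ≈ 13.43%.

Directly count primes up to 2757: π(2757) = 402. The PNT approximation gives 2757/ln(2757) ≈ 2757/7.92190 ≈ 348.02. Relative error (π(x) − x/ln(x)) / π(x) ≈ 13.43%; the approximation is known to undercount slightly (Li(x) is a better estimate).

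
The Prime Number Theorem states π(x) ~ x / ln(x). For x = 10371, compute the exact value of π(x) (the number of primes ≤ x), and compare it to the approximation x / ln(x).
π(10371) = 1272;  x/ln(x) ≈ 1121.58;  relative error ≈ 11.83%.

Directly count primes up to 10371: π(10371) = 1272. The PNT approximation gives 10371/ln(10371) ≈ 10371/9.24677 ≈ 1121.58. Relative error (π(x) − x/ln(x)) / π(x) ≈ 11.83%; the approximation is known to undercount slightly (Li(x) is a better estimate).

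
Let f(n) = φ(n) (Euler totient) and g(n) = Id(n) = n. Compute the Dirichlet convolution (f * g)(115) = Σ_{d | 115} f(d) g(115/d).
(φ * Id)(115) = 405

Divisors of 115: [1, 5, 23, 115]. For each d | 115:
  d = 1: φ(1) · Id(115/1) = 1 · 115 = 115
  d = 5: φ(5) · Id(115/5) = 4 · 23 = 92
  d = 23: φ(23) · Id(115/23) = 22 · 5 = 110
  d = 115: φ(115) · Id(115/115) = 88 · 1 = 88
Summing: (φ * Id)(115) = 115 + 92 + 110 + 88 = 405.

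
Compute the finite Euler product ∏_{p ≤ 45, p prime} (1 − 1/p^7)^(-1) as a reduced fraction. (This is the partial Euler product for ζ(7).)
∏ = 45646702807467713699372033067809267220048714619200580949120845685181752370766160993819090186875/45268741527906747399557358241617585589782139439825822687873840391576296184501153303048882388992

The primes p ≤ 45 are [2, 3, 5, 7, 11, 13, 17, 19, 23, 29, 31, 37, 41, 43]. For each prime, (1 − 1/p^7)^(-1) = p^7 / (p^7 − 1). The product is (1 − 1/2^7)^(-1), (1 − 1/3^7)^(-1), (1 − 1/5^7)^(-1), (1 − 1/7^7)^(-1), (1 − 1/11^7)^(-1), (1 − 1/13^7)^(-1), (1 − 1/17^7)^(-1), (1 − 1/19^7)^(-1), (1 − 1/23^7)^(-1), (1 − 1/29^7)^(-1), (1 − 1/31^7)^(-1), (1 − 1/37^7)^(-1), (1 − 1/41^7)^(-1), (1 − 1/43^7)^(-1) = ∏ p^7 / (p^7 − 1) = 45646702807467713699372033067809267220048714619200580949120845685181752370766160993819090186875/45268741527906747399557358241617585589782139439825822687873840391576296184501153303048882388992.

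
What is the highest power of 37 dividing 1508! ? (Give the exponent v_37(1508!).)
v_37(1508!) = 41

Legendre's formula: v_p(n!) = Σ_{k ≥ 1} ⌊n / p^k⌋. For p = 37, n = 1508, the terms are:
  ⌊1508/37^1⌋ = ⌊1508/37⌋ = 40
  ⌊1508/37^2⌋ = ⌊1508/1369⌋ = 1
(the next term ⌊1508/37^3⌋ = 0, terminating the sum). Summing: v_37(1508!) = 40 + 1 = 41.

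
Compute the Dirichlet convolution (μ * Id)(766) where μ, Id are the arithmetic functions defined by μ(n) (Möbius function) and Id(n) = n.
(μ * Id)(766) = 382

Divisors of 766: [1, 2, 383, 766]. For each d | 766:
  d = 1: μ(1) · Id(766/1) = 1 · 766 = 766
  d = 2: μ(2) · Id(766/2) = -1 · 383 = -383
  d = 383: μ(383) · Id(766/383) = -1 · 2 = -2
  d = 766: μ(766) · Id(766/766) = 1 · 1 = 1
Summing: (μ * Id)(766) = 766 + -383 + -2 + 1 = 382.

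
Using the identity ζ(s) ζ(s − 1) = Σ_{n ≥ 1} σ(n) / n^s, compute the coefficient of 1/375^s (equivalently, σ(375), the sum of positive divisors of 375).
σ(375) = 624

In the product (Σ m^0/m^s)(Σ k / k^s) = Σ (Σ_{d | n} d) / n^s, the coefficient of 1/n^s is σ(n) = Σ_{d | n} d. For n = 375, divisors are [1, 3, 5, 15, 25, 75, 125, 375]; summing: σ(375) = 624.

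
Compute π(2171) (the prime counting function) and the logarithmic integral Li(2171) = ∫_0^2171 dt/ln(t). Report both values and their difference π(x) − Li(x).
π(2171) = 326;  Li(2171) ≈ 337.18;  π(x) − Li(x) ≈ -11.18.

Direct count of primes ≤ 2171 gives π(2171) = 326. Numerical evaluation of the logarithmic integral gives Li(2171) ≈ 337.18. The difference π(x) − Li(x) ≈ -11.18 is typically negative for small/moderate x (Li(x) overestimates), though Littlewood's theorem shows this sign changes infinitely often.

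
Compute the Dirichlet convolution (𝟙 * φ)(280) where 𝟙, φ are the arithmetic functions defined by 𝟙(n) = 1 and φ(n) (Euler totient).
(𝟙 * φ)(280) = 280

Divisors of 280: [1, 2, 4, 5, 7, 8, 10, 14, 20, 28, 35, 40, 56, 70, 140, 280]. For each d | 280:
  d = 1: 𝟙(1) · φ(280/1) = 1 · 96 = 96
  d = 2: 𝟙(2) · φ(280/2) = 1 · 48 = 48
  d = 4: 𝟙(4) · φ(280/4) = 1 · 24 = 24
  d = 5: 𝟙(5) · φ(280/5) = 1 · 24 = 24
  d = 7: 𝟙(7) · φ(280/7) = 1 · 16 = 16
  d = 8: 𝟙(8) · φ(280/8) = 1 · 24 = 24
  d = 10: 𝟙(10) · φ(280/10) = 1 · 12 = 12
  d = 14: 𝟙(14) · φ(280/14) = 1 · 8 = 8
  d = 20: 𝟙(20) · φ(280/20) = 1 · 6 = 6
  d = 28: 𝟙(28) · φ(280/28) = 1 · 4 = 4
  d = 35: 𝟙(35) · φ(280/35) = 1 · 4 = 4
  d = 40: 𝟙(40) · φ(280/40) = 1 · 6 = 6
  d = 56: 𝟙(56) · φ(280/56) = 1 · 4 = 4
  d = 70: 𝟙(70) · φ(280/70) = 1 · 2 = 2
  d = 140: 𝟙(140) · φ(280/140) = 1 · 1 = 1
  d = 280: 𝟙(280) · φ(280/280) = 1 · 1 = 1
Summing: (𝟙 * φ)(280) = 96 + 48 + 24 + 24 + 16 + 24 + 12 + 8 + 6 + 4 + 4 + 6 + 4 + 2 + 1 + 1 = 280.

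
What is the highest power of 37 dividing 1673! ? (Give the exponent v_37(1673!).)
v_37(1673!) = 46

Legendre's formula: v_p(n!) = Σ_{k ≥ 1} ⌊n / p^k⌋. For p = 37, n = 1673, the terms are:
  ⌊1673/37^1⌋ = ⌊1673/37⌋ = 45
  ⌊1673/37^2⌋ = ⌊1673/1369⌋ = 1
(the next term ⌊1673/37^3⌋ = 0, terminating the sum). Summing: v_37(1673!) = 45 + 1 = 46.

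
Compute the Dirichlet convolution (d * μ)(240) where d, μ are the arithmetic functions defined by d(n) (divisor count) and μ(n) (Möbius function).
(d * μ)(240) = 1

Divisors of 240: [1, 2, 3, 4, 5, 6, 8, 10, 12, 15, 16, 20, 24, 30, 40, 48, 60, 80, 120, 240]. For each d | 240:
  d = 1: d(1) · μ(240/1) = 1 · 0 = 0
  d = 2: d(2) · μ(240/2) = 2 · 0 = 0
  d = 3: d(3) · μ(240/3) = 2 · 0 = 0
  d = 4: d(4) · μ(240/4) = 3 · 0 = 0
  d = 5: d(5) · μ(240/5) = 2 · 0 = 0
  d = 6: d(6) · μ(240/6) = 4 · 0 = 0
  d = 8: d(8) · μ(240/8) = 4 · -1 = -4
  d = 10: d(10) · μ(240/10) = 4 · 0 = 0
  d = 12: d(12) · μ(240/12) = 6 · 0 = 0
  d = 15: d(15) · μ(240/15) = 4 · 0 = 0
  d = 16: d(16) · μ(240/16) = 5 · 1 = 5
  d = 20: d(20) · μ(240/20) = 6 · 0 = 0
  d = 24: d(24) · μ(240/24) = 8 · 1 = 8
  d = 30: d(30) · μ(240/30) = 8 · 0 = 0
  d = 40: d(40) · μ(240/40) = 8 · 1 = 8
  d = 48: d(48) · μ(240/48) = 10 · -1 = -10
  d = 60: d(60) · μ(240/60) = 12 · 0 = 0
  d = 80: d(80) · μ(240/80) = 10 · -1 = -10
  d = 120: d(120) · μ(240/120) = 16 · -1 = -16
  d = 240: d(240) · μ(240/240) = 20 · 1 = 20
Summing: (d * μ)(240) = 0 + 0 + 0 + 0 + 0 + 0 + -4 + 0 + 0 + 0 + 5 + 0 + 8 + 0 + 8 + -10 + 0 + -10 + -16 + 20 = 1.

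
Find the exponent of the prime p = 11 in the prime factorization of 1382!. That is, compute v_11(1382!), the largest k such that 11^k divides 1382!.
v_11(1382!) = 137

Legendre's formula: v_p(n!) = Σ_{k ≥ 1} ⌊n / p^k⌋. For p = 11, n = 1382, the terms are:
  ⌊1382/11^1⌋ = ⌊1382/11⌋ = 125
  ⌊1382/11^2⌋ = ⌊1382/121⌋ = 11
  ⌊1382/11^3⌋ = ⌊1382/1331⌋ = 1
(the next term ⌊1382/11^4⌋ = 0, terminating the sum). Summing: v_11(1382!) = 125 + 11 + 1 = 137.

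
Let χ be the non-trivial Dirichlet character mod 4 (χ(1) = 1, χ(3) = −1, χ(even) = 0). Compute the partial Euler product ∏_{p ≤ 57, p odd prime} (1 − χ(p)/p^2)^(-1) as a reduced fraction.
∏ = 6080498115610191266973991/6635764829241999360000000

The odd primes p ≤ 57 are [3, 5, 7, 11, 13, 17, 19, 23, 29, 31, 37, 41, 43, 47, 53]. For each, χ(p) = 1 if p ≡ 1 mod 4, χ(p) = −1 if p ≡ 3 mod 4. Taking (1 − χ(p)/p^2)^(-1) = p^2/(p^2 − χ(p)): (1 − (-1)/3^2)^(-1) · (1 − (1)/5^2)^(-1) · (1 − (-1)/7^2)^(-1) · (1 − (-1)/11^2)^(-1) · (1 − (1)/13^2)^(-1) · (1 − (1)/17^2)^(-1) · (1 − (-1)/19^2)^(-1) · (1 − (-1)/23^2)^(-1) · (1 − (1)/29^2)^(-1) · (1 − (-1)/31^2)^(-1) · (1 − (1)/37^2)^(-1) · (1 − (1)/41^2)^(-1) · (1 − (-1)/43^2)^(-1) · (1 − (-1)/47^2)^(-1) · (1 − (1)/53^2)^(-1) = 6080498115610191266973991/6635764829241999360000000.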